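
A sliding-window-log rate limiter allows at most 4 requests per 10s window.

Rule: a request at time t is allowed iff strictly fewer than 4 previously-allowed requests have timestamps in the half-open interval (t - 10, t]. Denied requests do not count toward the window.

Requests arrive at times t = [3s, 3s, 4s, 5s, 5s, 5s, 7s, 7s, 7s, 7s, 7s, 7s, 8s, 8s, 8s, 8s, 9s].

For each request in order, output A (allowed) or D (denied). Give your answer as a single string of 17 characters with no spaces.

Answer: AAAADDDDDDDDDDDDD

Derivation:
Tracking allowed requests in the window:
  req#1 t=3s: ALLOW
  req#2 t=3s: ALLOW
  req#3 t=4s: ALLOW
  req#4 t=5s: ALLOW
  req#5 t=5s: DENY
  req#6 t=5s: DENY
  req#7 t=7s: DENY
  req#8 t=7s: DENY
  req#9 t=7s: DENY
  req#10 t=7s: DENY
  req#11 t=7s: DENY
  req#12 t=7s: DENY
  req#13 t=8s: DENY
  req#14 t=8s: DENY
  req#15 t=8s: DENY
  req#16 t=8s: DENY
  req#17 t=9s: DENY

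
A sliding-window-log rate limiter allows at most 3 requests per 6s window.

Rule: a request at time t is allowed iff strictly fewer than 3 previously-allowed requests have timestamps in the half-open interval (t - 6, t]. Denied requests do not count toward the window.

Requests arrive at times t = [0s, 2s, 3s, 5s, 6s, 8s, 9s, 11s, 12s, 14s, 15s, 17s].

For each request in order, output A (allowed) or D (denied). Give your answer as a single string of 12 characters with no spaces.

Answer: AAADAAADAAAD

Derivation:
Tracking allowed requests in the window:
  req#1 t=0s: ALLOW
  req#2 t=2s: ALLOW
  req#3 t=3s: ALLOW
  req#4 t=5s: DENY
  req#5 t=6s: ALLOW
  req#6 t=8s: ALLOW
  req#7 t=9s: ALLOW
  req#8 t=11s: DENY
  req#9 t=12s: ALLOW
  req#10 t=14s: ALLOW
  req#11 t=15s: ALLOW
  req#12 t=17s: DENY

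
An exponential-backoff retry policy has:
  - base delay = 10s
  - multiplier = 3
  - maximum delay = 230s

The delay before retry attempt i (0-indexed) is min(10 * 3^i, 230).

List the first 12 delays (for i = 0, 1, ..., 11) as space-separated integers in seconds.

Answer: 10 30 90 230 230 230 230 230 230 230 230 230

Derivation:
Computing each delay:
  i=0: min(10*3^0, 230) = 10
  i=1: min(10*3^1, 230) = 30
  i=2: min(10*3^2, 230) = 90
  i=3: min(10*3^3, 230) = 230
  i=4: min(10*3^4, 230) = 230
  i=5: min(10*3^5, 230) = 230
  i=6: min(10*3^6, 230) = 230
  i=7: min(10*3^7, 230) = 230
  i=8: min(10*3^8, 230) = 230
  i=9: min(10*3^9, 230) = 230
  i=10: min(10*3^10, 230) = 230
  i=11: min(10*3^11, 230) = 230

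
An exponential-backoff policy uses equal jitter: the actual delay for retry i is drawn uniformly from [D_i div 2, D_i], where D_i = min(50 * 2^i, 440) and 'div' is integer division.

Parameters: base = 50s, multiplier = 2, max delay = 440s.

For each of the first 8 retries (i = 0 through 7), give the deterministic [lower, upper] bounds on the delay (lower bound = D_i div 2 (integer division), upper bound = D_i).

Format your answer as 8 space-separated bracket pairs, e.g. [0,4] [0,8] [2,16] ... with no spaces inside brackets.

Answer: [25,50] [50,100] [100,200] [200,400] [220,440] [220,440] [220,440] [220,440]

Derivation:
Computing bounds per retry:
  i=0: D_i=min(50*2^0,440)=50, bounds=[25,50]
  i=1: D_i=min(50*2^1,440)=100, bounds=[50,100]
  i=2: D_i=min(50*2^2,440)=200, bounds=[100,200]
  i=3: D_i=min(50*2^3,440)=400, bounds=[200,400]
  i=4: D_i=min(50*2^4,440)=440, bounds=[220,440]
  i=5: D_i=min(50*2^5,440)=440, bounds=[220,440]
  i=6: D_i=min(50*2^6,440)=440, bounds=[220,440]
  i=7: D_i=min(50*2^7,440)=440, bounds=[220,440]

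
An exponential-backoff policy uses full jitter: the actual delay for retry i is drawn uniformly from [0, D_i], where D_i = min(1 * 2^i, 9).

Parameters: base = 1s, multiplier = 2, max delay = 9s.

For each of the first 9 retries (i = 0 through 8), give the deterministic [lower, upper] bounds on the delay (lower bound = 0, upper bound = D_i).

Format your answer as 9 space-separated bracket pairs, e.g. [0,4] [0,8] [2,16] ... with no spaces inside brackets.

Answer: [0,1] [0,2] [0,4] [0,8] [0,9] [0,9] [0,9] [0,9] [0,9]

Derivation:
Computing bounds per retry:
  i=0: D_i=min(1*2^0,9)=1, bounds=[0,1]
  i=1: D_i=min(1*2^1,9)=2, bounds=[0,2]
  i=2: D_i=min(1*2^2,9)=4, bounds=[0,4]
  i=3: D_i=min(1*2^3,9)=8, bounds=[0,8]
  i=4: D_i=min(1*2^4,9)=9, bounds=[0,9]
  i=5: D_i=min(1*2^5,9)=9, bounds=[0,9]
  i=6: D_i=min(1*2^6,9)=9, bounds=[0,9]
  i=7: D_i=min(1*2^7,9)=9, bounds=[0,9]
  i=8: D_i=min(1*2^8,9)=9, bounds=[0,9]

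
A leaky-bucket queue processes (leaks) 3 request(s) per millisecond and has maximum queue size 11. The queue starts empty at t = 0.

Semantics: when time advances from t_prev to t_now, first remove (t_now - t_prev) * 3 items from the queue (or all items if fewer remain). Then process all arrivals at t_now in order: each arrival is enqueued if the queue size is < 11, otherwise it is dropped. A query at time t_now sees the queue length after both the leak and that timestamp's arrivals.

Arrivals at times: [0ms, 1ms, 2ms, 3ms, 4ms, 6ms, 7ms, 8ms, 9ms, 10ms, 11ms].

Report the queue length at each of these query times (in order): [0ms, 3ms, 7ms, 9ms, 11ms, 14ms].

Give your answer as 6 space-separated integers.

Answer: 1 1 1 1 1 0

Derivation:
Queue lengths at query times:
  query t=0ms: backlog = 1
  query t=3ms: backlog = 1
  query t=7ms: backlog = 1
  query t=9ms: backlog = 1
  query t=11ms: backlog = 1
  query t=14ms: backlog = 0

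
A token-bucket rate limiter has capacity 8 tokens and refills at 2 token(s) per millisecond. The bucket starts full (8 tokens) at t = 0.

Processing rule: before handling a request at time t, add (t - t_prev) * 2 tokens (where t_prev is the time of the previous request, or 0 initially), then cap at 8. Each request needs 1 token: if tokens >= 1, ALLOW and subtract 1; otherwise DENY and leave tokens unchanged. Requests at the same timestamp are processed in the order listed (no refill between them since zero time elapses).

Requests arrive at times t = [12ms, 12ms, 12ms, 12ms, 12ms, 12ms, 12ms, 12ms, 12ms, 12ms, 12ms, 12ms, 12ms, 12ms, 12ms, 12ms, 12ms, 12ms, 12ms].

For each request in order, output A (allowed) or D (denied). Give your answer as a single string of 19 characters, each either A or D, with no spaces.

Answer: AAAAAAAADDDDDDDDDDD

Derivation:
Simulating step by step:
  req#1 t=12ms: ALLOW
  req#2 t=12ms: ALLOW
  req#3 t=12ms: ALLOW
  req#4 t=12ms: ALLOW
  req#5 t=12ms: ALLOW
  req#6 t=12ms: ALLOW
  req#7 t=12ms: ALLOW
  req#8 t=12ms: ALLOW
  req#9 t=12ms: DENY
  req#10 t=12ms: DENY
  req#11 t=12ms: DENY
  req#12 t=12ms: DENY
  req#13 t=12ms: DENY
  req#14 t=12ms: DENY
  req#15 t=12ms: DENY
  req#16 t=12ms: DENY
  req#17 t=12ms: DENY
  req#18 t=12ms: DENY
  req#19 t=12ms: DENY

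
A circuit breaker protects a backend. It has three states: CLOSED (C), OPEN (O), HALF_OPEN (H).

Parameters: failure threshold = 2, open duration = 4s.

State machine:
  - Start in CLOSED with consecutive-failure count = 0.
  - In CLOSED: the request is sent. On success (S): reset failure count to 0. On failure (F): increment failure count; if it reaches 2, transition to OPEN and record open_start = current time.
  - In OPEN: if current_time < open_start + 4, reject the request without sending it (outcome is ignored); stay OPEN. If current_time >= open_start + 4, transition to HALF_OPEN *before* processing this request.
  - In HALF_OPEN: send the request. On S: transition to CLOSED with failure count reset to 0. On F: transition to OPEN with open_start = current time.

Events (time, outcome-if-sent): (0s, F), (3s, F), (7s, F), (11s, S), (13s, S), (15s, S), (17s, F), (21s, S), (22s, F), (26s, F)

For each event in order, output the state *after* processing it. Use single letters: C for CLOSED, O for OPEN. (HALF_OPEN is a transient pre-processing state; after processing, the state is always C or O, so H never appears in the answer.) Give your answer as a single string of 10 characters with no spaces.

Answer: COOCCCCCCO

Derivation:
State after each event:
  event#1 t=0s outcome=F: state=CLOSED
  event#2 t=3s outcome=F: state=OPEN
  event#3 t=7s outcome=F: state=OPEN
  event#4 t=11s outcome=S: state=CLOSED
  event#5 t=13s outcome=S: state=CLOSED
  event#6 t=15s outcome=S: state=CLOSED
  event#7 t=17s outcome=F: state=CLOSED
  event#8 t=21s outcome=S: state=CLOSED
  event#9 t=22s outcome=F: state=CLOSED
  event#10 t=26s outcome=F: state=OPEN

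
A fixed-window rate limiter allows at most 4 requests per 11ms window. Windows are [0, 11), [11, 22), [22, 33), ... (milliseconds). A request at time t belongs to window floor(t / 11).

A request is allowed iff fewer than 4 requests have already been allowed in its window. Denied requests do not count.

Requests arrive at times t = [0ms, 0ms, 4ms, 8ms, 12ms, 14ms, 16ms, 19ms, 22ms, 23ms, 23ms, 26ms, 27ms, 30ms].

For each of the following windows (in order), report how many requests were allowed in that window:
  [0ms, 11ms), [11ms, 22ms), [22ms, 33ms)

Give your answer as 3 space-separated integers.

Answer: 4 4 4

Derivation:
Processing requests:
  req#1 t=0ms (window 0): ALLOW
  req#2 t=0ms (window 0): ALLOW
  req#3 t=4ms (window 0): ALLOW
  req#4 t=8ms (window 0): ALLOW
  req#5 t=12ms (window 1): ALLOW
  req#6 t=14ms (window 1): ALLOW
  req#7 t=16ms (window 1): ALLOW
  req#8 t=19ms (window 1): ALLOW
  req#9 t=22ms (window 2): ALLOW
  req#10 t=23ms (window 2): ALLOW
  req#11 t=23ms (window 2): ALLOW
  req#12 t=26ms (window 2): ALLOW
  req#13 t=27ms (window 2): DENY
  req#14 t=30ms (window 2): DENY

Allowed counts by window: 4 4 4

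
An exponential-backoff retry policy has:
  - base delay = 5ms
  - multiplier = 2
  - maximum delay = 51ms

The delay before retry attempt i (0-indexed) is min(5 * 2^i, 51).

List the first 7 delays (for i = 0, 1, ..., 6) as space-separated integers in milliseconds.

Answer: 5 10 20 40 51 51 51

Derivation:
Computing each delay:
  i=0: min(5*2^0, 51) = 5
  i=1: min(5*2^1, 51) = 10
  i=2: min(5*2^2, 51) = 20
  i=3: min(5*2^3, 51) = 40
  i=4: min(5*2^4, 51) = 51
  i=5: min(5*2^5, 51) = 51
  i=6: min(5*2^6, 51) = 51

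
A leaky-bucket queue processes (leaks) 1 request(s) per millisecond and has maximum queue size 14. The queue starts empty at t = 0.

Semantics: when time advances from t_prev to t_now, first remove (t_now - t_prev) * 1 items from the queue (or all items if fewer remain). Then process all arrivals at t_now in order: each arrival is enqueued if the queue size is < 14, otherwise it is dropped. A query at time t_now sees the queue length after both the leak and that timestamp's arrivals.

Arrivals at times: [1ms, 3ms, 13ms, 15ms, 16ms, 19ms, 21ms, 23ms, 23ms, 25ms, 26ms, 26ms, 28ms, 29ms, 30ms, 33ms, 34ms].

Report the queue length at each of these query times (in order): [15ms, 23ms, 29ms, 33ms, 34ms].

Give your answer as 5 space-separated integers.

Answer: 1 2 1 1 1

Derivation:
Queue lengths at query times:
  query t=15ms: backlog = 1
  query t=23ms: backlog = 2
  query t=29ms: backlog = 1
  query t=33ms: backlog = 1
  query t=34ms: backlog = 1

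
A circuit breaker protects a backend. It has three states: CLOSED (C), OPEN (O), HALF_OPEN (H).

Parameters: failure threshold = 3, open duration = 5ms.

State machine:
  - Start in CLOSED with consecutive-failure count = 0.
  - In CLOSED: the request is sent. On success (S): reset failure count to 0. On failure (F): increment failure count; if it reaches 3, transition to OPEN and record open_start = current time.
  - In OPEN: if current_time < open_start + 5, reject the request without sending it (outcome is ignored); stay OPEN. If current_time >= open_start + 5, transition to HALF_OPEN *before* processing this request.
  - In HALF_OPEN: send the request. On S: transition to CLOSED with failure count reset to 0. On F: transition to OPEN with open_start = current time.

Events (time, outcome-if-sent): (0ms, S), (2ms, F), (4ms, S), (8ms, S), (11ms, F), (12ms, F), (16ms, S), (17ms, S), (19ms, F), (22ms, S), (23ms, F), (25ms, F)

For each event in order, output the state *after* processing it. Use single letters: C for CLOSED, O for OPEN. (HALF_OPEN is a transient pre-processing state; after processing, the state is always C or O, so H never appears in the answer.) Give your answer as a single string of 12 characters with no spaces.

State after each event:
  event#1 t=0ms outcome=S: state=CLOSED
  event#2 t=2ms outcome=F: state=CLOSED
  event#3 t=4ms outcome=S: state=CLOSED
  event#4 t=8ms outcome=S: state=CLOSED
  event#5 t=11ms outcome=F: state=CLOSED
  event#6 t=12ms outcome=F: state=CLOSED
  event#7 t=16ms outcome=S: state=CLOSED
  event#8 t=17ms outcome=S: state=CLOSED
  event#9 t=19ms outcome=F: state=CLOSED
  event#10 t=22ms outcome=S: state=CLOSED
  event#11 t=23ms outcome=F: state=CLOSED
  event#12 t=25ms outcome=F: state=CLOSED

Answer: CCCCCCCCCCCC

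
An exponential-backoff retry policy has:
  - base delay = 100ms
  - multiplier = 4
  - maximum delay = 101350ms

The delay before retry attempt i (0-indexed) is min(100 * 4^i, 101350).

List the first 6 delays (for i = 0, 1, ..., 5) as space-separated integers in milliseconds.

Answer: 100 400 1600 6400 25600 101350

Derivation:
Computing each delay:
  i=0: min(100*4^0, 101350) = 100
  i=1: min(100*4^1, 101350) = 400
  i=2: min(100*4^2, 101350) = 1600
  i=3: min(100*4^3, 101350) = 6400
  i=4: min(100*4^4, 101350) = 25600
  i=5: min(100*4^5, 101350) = 101350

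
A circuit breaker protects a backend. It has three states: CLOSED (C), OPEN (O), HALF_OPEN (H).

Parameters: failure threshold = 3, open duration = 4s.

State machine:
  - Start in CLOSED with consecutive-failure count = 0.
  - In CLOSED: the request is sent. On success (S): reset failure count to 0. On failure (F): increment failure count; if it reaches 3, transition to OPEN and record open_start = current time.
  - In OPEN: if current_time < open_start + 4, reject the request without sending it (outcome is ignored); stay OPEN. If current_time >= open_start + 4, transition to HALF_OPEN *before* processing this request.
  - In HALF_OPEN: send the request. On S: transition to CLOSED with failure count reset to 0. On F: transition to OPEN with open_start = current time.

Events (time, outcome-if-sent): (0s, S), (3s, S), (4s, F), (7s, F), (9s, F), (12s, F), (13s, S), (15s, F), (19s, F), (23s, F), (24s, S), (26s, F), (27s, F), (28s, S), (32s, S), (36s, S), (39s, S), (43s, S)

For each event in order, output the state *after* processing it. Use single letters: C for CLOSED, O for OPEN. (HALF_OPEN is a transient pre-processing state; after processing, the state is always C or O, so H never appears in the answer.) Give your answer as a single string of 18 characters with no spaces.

State after each event:
  event#1 t=0s outcome=S: state=CLOSED
  event#2 t=3s outcome=S: state=CLOSED
  event#3 t=4s outcome=F: state=CLOSED
  event#4 t=7s outcome=F: state=CLOSED
  event#5 t=9s outcome=F: state=OPEN
  event#6 t=12s outcome=F: state=OPEN
  event#7 t=13s outcome=S: state=CLOSED
  event#8 t=15s outcome=F: state=CLOSED
  event#9 t=19s outcome=F: state=CLOSED
  event#10 t=23s outcome=F: state=OPEN
  event#11 t=24s outcome=S: state=OPEN
  event#12 t=26s outcome=F: state=OPEN
  event#13 t=27s outcome=F: state=OPEN
  event#14 t=28s outcome=S: state=OPEN
  event#15 t=32s outcome=S: state=CLOSED
  event#16 t=36s outcome=S: state=CLOSED
  event#17 t=39s outcome=S: state=CLOSED
  event#18 t=43s outcome=S: state=CLOSED

Answer: CCCCOOCCCOOOOOCCCC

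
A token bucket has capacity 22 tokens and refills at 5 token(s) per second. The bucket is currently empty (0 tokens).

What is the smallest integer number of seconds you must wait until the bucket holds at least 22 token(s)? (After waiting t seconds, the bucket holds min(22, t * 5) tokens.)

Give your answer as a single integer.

Answer: 5

Derivation:
Need t * 5 >= 22, so t >= 22/5.
Smallest integer t = ceil(22/5) = 5.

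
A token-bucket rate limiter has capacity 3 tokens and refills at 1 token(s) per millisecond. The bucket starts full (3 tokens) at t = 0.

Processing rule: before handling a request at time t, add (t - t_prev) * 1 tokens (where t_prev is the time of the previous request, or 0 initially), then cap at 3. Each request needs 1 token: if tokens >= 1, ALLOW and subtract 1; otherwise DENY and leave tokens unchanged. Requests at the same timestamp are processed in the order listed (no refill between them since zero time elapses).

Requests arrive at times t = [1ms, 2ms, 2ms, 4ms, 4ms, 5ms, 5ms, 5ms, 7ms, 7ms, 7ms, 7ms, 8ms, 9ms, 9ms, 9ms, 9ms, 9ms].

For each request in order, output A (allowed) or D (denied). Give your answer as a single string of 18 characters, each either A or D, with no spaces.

Simulating step by step:
  req#1 t=1ms: ALLOW
  req#2 t=2ms: ALLOW
  req#3 t=2ms: ALLOW
  req#4 t=4ms: ALLOW
  req#5 t=4ms: ALLOW
  req#6 t=5ms: ALLOW
  req#7 t=5ms: ALLOW
  req#8 t=5ms: DENY
  req#9 t=7ms: ALLOW
  req#10 t=7ms: ALLOW
  req#11 t=7ms: DENY
  req#12 t=7ms: DENY
  req#13 t=8ms: ALLOW
  req#14 t=9ms: ALLOW
  req#15 t=9ms: DENY
  req#16 t=9ms: DENY
  req#17 t=9ms: DENY
  req#18 t=9ms: DENY

Answer: AAAAAAADAADDAADDDD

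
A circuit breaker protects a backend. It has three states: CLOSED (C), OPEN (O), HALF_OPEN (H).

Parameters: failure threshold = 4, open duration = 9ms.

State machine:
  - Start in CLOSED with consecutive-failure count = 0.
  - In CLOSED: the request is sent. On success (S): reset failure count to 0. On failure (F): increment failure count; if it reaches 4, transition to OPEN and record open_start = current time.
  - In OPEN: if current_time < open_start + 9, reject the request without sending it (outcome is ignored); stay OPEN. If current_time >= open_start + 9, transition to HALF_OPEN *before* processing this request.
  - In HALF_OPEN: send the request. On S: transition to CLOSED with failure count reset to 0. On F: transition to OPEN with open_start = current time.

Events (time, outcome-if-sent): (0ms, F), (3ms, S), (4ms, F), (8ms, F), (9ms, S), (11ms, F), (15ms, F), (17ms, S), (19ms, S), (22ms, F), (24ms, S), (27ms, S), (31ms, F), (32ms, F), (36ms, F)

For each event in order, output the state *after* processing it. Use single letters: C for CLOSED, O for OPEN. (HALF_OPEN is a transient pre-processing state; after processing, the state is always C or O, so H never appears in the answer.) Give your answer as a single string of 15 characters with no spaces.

State after each event:
  event#1 t=0ms outcome=F: state=CLOSED
  event#2 t=3ms outcome=S: state=CLOSED
  event#3 t=4ms outcome=F: state=CLOSED
  event#4 t=8ms outcome=F: state=CLOSED
  event#5 t=9ms outcome=S: state=CLOSED
  event#6 t=11ms outcome=F: state=CLOSED
  event#7 t=15ms outcome=F: state=CLOSED
  event#8 t=17ms outcome=S: state=CLOSED
  event#9 t=19ms outcome=S: state=CLOSED
  event#10 t=22ms outcome=F: state=CLOSED
  event#11 t=24ms outcome=S: state=CLOSED
  event#12 t=27ms outcome=S: state=CLOSED
  event#13 t=31ms outcome=F: state=CLOSED
  event#14 t=32ms outcome=F: state=CLOSED
  event#15 t=36ms outcome=F: state=CLOSED

Answer: CCCCCCCCCCCCCCC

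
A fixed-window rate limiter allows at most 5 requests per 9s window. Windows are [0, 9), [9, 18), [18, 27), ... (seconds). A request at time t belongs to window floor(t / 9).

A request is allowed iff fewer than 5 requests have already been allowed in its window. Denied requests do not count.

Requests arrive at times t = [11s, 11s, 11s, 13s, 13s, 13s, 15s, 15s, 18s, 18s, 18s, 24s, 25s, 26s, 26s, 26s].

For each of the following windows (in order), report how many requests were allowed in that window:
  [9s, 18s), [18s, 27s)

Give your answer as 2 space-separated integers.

Processing requests:
  req#1 t=11s (window 1): ALLOW
  req#2 t=11s (window 1): ALLOW
  req#3 t=11s (window 1): ALLOW
  req#4 t=13s (window 1): ALLOW
  req#5 t=13s (window 1): ALLOW
  req#6 t=13s (window 1): DENY
  req#7 t=15s (window 1): DENY
  req#8 t=15s (window 1): DENY
  req#9 t=18s (window 2): ALLOW
  req#10 t=18s (window 2): ALLOW
  req#11 t=18s (window 2): ALLOW
  req#12 t=24s (window 2): ALLOW
  req#13 t=25s (window 2): ALLOW
  req#14 t=26s (window 2): DENY
  req#15 t=26s (window 2): DENY
  req#16 t=26s (window 2): DENY

Allowed counts by window: 5 5

Answer: 5 5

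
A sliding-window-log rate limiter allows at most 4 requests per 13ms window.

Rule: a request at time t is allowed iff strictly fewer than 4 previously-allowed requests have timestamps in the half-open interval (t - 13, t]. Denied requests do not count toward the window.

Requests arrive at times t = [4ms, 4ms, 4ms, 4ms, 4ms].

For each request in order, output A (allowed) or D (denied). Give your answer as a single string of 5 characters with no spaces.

Answer: AAAAD

Derivation:
Tracking allowed requests in the window:
  req#1 t=4ms: ALLOW
  req#2 t=4ms: ALLOW
  req#3 t=4ms: ALLOW
  req#4 t=4ms: ALLOW
  req#5 t=4ms: DENY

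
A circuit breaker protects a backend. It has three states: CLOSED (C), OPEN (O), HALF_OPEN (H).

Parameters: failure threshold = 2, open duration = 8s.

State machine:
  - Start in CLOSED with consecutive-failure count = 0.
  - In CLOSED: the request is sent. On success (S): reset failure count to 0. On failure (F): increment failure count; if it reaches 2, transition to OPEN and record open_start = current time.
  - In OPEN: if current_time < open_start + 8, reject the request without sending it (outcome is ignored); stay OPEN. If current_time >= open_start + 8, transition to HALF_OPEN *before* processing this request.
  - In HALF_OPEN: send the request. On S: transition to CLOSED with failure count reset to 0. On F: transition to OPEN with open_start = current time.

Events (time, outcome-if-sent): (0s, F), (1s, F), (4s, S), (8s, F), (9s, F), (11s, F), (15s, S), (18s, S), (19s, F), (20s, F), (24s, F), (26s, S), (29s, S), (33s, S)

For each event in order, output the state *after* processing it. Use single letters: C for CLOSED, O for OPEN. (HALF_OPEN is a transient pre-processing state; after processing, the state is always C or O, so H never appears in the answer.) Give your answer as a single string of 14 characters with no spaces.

Answer: COOOOOOCCOOOCC

Derivation:
State after each event:
  event#1 t=0s outcome=F: state=CLOSED
  event#2 t=1s outcome=F: state=OPEN
  event#3 t=4s outcome=S: state=OPEN
  event#4 t=8s outcome=F: state=OPEN
  event#5 t=9s outcome=F: state=OPEN
  event#6 t=11s outcome=F: state=OPEN
  event#7 t=15s outcome=S: state=OPEN
  event#8 t=18s outcome=S: state=CLOSED
  event#9 t=19s outcome=F: state=CLOSED
  event#10 t=20s outcome=F: state=OPEN
  event#11 t=24s outcome=F: state=OPEN
  event#12 t=26s outcome=S: state=OPEN
  event#13 t=29s outcome=S: state=CLOSED
  event#14 t=33s outcome=S: state=CLOSED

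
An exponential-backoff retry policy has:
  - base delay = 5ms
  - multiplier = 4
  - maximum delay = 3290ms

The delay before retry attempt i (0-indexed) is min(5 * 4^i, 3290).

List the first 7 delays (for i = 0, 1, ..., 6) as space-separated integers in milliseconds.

Computing each delay:
  i=0: min(5*4^0, 3290) = 5
  i=1: min(5*4^1, 3290) = 20
  i=2: min(5*4^2, 3290) = 80
  i=3: min(5*4^3, 3290) = 320
  i=4: min(5*4^4, 3290) = 1280
  i=5: min(5*4^5, 3290) = 3290
  i=6: min(5*4^6, 3290) = 3290

Answer: 5 20 80 320 1280 3290 3290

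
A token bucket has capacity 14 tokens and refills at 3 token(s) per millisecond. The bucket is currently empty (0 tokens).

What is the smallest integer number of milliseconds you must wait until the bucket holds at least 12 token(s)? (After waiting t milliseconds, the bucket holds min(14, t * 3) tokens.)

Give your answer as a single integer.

Need t * 3 >= 12, so t >= 12/3.
Smallest integer t = ceil(12/3) = 4.

Answer: 4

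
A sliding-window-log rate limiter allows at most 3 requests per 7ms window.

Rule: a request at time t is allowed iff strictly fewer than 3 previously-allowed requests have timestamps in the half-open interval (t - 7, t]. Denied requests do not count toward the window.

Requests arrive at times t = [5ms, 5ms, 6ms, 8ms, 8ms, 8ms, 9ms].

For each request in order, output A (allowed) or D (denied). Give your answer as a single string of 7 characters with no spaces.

Answer: AAADDDD

Derivation:
Tracking allowed requests in the window:
  req#1 t=5ms: ALLOW
  req#2 t=5ms: ALLOW
  req#3 t=6ms: ALLOW
  req#4 t=8ms: DENY
  req#5 t=8ms: DENY
  req#6 t=8ms: DENY
  req#7 t=9ms: DENY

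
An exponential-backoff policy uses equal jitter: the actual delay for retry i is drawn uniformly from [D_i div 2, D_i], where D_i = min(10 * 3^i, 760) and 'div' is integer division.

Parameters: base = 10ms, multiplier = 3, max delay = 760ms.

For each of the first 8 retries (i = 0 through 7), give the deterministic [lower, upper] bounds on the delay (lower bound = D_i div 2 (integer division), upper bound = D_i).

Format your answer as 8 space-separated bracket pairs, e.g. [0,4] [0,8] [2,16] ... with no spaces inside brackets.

Answer: [5,10] [15,30] [45,90] [135,270] [380,760] [380,760] [380,760] [380,760]

Derivation:
Computing bounds per retry:
  i=0: D_i=min(10*3^0,760)=10, bounds=[5,10]
  i=1: D_i=min(10*3^1,760)=30, bounds=[15,30]
  i=2: D_i=min(10*3^2,760)=90, bounds=[45,90]
  i=3: D_i=min(10*3^3,760)=270, bounds=[135,270]
  i=4: D_i=min(10*3^4,760)=760, bounds=[380,760]
  i=5: D_i=min(10*3^5,760)=760, bounds=[380,760]
  i=6: D_i=min(10*3^6,760)=760, bounds=[380,760]
  i=7: D_i=min(10*3^7,760)=760, bounds=[380,760]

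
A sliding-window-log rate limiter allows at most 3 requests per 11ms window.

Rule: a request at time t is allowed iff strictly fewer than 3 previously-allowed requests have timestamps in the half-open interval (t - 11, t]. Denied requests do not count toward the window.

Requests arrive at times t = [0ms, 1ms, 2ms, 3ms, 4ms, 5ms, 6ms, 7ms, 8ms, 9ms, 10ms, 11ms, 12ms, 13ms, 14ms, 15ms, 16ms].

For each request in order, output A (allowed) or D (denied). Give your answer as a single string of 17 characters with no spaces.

Tracking allowed requests in the window:
  req#1 t=0ms: ALLOW
  req#2 t=1ms: ALLOW
  req#3 t=2ms: ALLOW
  req#4 t=3ms: DENY
  req#5 t=4ms: DENY
  req#6 t=5ms: DENY
  req#7 t=6ms: DENY
  req#8 t=7ms: DENY
  req#9 t=8ms: DENY
  req#10 t=9ms: DENY
  req#11 t=10ms: DENY
  req#12 t=11ms: ALLOW
  req#13 t=12ms: ALLOW
  req#14 t=13ms: ALLOW
  req#15 t=14ms: DENY
  req#16 t=15ms: DENY
  req#17 t=16ms: DENY

Answer: AAADDDDDDDDAAADDD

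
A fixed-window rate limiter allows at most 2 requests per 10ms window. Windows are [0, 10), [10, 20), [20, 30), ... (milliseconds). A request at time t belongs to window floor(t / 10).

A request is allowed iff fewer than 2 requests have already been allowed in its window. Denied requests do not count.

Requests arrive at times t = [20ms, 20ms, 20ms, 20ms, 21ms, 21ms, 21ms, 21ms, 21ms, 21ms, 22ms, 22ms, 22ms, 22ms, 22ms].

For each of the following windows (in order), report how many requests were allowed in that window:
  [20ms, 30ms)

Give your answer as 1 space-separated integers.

Processing requests:
  req#1 t=20ms (window 2): ALLOW
  req#2 t=20ms (window 2): ALLOW
  req#3 t=20ms (window 2): DENY
  req#4 t=20ms (window 2): DENY
  req#5 t=21ms (window 2): DENY
  req#6 t=21ms (window 2): DENY
  req#7 t=21ms (window 2): DENY
  req#8 t=21ms (window 2): DENY
  req#9 t=21ms (window 2): DENY
  req#10 t=21ms (window 2): DENY
  req#11 t=22ms (window 2): DENY
  req#12 t=22ms (window 2): DENY
  req#13 t=22ms (window 2): DENY
  req#14 t=22ms (window 2): DENY
  req#15 t=22ms (window 2): DENY

Allowed counts by window: 2

Answer: 2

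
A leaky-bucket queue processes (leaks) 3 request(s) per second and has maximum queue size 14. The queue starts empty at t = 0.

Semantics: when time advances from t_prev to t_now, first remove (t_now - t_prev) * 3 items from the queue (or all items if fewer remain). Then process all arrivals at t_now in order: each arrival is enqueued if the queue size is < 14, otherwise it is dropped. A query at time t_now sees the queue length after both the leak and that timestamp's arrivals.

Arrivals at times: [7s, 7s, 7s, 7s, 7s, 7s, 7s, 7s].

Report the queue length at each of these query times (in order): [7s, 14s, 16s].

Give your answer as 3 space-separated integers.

Answer: 8 0 0

Derivation:
Queue lengths at query times:
  query t=7s: backlog = 8
  query t=14s: backlog = 0
  query t=16s: backlog = 0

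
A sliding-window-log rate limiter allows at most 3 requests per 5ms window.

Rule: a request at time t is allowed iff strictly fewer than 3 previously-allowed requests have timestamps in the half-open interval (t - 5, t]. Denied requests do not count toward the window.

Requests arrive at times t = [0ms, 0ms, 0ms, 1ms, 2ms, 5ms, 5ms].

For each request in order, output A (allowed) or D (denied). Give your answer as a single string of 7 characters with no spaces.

Answer: AAADDAA

Derivation:
Tracking allowed requests in the window:
  req#1 t=0ms: ALLOW
  req#2 t=0ms: ALLOW
  req#3 t=0ms: ALLOW
  req#4 t=1ms: DENY
  req#5 t=2ms: DENY
  req#6 t=5ms: ALLOW
  req#7 t=5ms: ALLOW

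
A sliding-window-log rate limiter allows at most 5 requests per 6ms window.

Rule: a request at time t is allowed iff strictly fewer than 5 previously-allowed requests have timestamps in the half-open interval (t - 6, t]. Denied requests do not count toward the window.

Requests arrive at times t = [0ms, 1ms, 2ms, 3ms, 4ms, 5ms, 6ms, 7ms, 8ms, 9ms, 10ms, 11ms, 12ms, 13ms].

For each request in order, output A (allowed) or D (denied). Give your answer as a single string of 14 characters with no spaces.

Answer: AAAAADAAAAADAA

Derivation:
Tracking allowed requests in the window:
  req#1 t=0ms: ALLOW
  req#2 t=1ms: ALLOW
  req#3 t=2ms: ALLOW
  req#4 t=3ms: ALLOW
  req#5 t=4ms: ALLOW
  req#6 t=5ms: DENY
  req#7 t=6ms: ALLOW
  req#8 t=7ms: ALLOW
  req#9 t=8ms: ALLOW
  req#10 t=9ms: ALLOW
  req#11 t=10ms: ALLOW
  req#12 t=11ms: DENY
  req#13 t=12ms: ALLOW
  req#14 t=13ms: ALLOW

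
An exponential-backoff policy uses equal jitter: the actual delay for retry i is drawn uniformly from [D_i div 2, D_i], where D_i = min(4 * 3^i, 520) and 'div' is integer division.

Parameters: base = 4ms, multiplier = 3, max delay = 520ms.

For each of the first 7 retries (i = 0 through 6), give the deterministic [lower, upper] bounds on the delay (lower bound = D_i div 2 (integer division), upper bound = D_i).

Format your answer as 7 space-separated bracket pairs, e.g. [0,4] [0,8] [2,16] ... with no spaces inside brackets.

Computing bounds per retry:
  i=0: D_i=min(4*3^0,520)=4, bounds=[2,4]
  i=1: D_i=min(4*3^1,520)=12, bounds=[6,12]
  i=2: D_i=min(4*3^2,520)=36, bounds=[18,36]
  i=3: D_i=min(4*3^3,520)=108, bounds=[54,108]
  i=4: D_i=min(4*3^4,520)=324, bounds=[162,324]
  i=5: D_i=min(4*3^5,520)=520, bounds=[260,520]
  i=6: D_i=min(4*3^6,520)=520, bounds=[260,520]

Answer: [2,4] [6,12] [18,36] [54,108] [162,324] [260,520] [260,520]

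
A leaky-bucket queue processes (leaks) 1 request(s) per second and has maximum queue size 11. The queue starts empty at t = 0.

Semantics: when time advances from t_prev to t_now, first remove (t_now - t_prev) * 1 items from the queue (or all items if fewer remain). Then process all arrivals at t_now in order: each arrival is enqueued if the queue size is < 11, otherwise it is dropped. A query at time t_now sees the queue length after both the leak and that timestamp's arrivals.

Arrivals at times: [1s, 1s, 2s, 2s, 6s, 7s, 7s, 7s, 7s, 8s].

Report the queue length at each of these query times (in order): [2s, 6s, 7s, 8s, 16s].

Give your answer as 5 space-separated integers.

Answer: 3 1 4 4 0

Derivation:
Queue lengths at query times:
  query t=2s: backlog = 3
  query t=6s: backlog = 1
  query t=7s: backlog = 4
  query t=8s: backlog = 4
  query t=16s: backlog = 0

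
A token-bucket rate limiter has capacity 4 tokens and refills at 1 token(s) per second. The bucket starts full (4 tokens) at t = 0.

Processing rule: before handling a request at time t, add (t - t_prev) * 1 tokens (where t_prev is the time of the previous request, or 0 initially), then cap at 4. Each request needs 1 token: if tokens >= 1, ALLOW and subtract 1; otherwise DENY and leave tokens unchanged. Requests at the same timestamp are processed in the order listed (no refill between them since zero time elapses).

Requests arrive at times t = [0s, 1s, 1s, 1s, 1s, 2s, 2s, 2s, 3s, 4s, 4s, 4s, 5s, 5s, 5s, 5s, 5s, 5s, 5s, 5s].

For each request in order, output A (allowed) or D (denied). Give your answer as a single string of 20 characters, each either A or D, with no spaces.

Answer: AAAAAADDAADDADDDDDDD

Derivation:
Simulating step by step:
  req#1 t=0s: ALLOW
  req#2 t=1s: ALLOW
  req#3 t=1s: ALLOW
  req#4 t=1s: ALLOW
  req#5 t=1s: ALLOW
  req#6 t=2s: ALLOW
  req#7 t=2s: DENY
  req#8 t=2s: DENY
  req#9 t=3s: ALLOW
  req#10 t=4s: ALLOW
  req#11 t=4s: DENY
  req#12 t=4s: DENY
  req#13 t=5s: ALLOW
  req#14 t=5s: DENY
  req#15 t=5s: DENY
  req#16 t=5s: DENY
  req#17 t=5s: DENY
  req#18 t=5s: DENY
  req#19 t=5s: DENY
  req#20 t=5s: DENY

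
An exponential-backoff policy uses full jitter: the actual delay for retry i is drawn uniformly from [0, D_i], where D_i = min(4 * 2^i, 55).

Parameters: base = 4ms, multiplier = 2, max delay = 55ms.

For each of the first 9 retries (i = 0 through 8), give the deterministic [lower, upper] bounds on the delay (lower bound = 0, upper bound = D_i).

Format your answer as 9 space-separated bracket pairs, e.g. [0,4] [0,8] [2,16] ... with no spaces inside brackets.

Answer: [0,4] [0,8] [0,16] [0,32] [0,55] [0,55] [0,55] [0,55] [0,55]

Derivation:
Computing bounds per retry:
  i=0: D_i=min(4*2^0,55)=4, bounds=[0,4]
  i=1: D_i=min(4*2^1,55)=8, bounds=[0,8]
  i=2: D_i=min(4*2^2,55)=16, bounds=[0,16]
  i=3: D_i=min(4*2^3,55)=32, bounds=[0,32]
  i=4: D_i=min(4*2^4,55)=55, bounds=[0,55]
  i=5: D_i=min(4*2^5,55)=55, bounds=[0,55]
  i=6: D_i=min(4*2^6,55)=55, bounds=[0,55]
  i=7: D_i=min(4*2^7,55)=55, bounds=[0,55]
  i=8: D_i=min(4*2^8,55)=55, bounds=[0,55]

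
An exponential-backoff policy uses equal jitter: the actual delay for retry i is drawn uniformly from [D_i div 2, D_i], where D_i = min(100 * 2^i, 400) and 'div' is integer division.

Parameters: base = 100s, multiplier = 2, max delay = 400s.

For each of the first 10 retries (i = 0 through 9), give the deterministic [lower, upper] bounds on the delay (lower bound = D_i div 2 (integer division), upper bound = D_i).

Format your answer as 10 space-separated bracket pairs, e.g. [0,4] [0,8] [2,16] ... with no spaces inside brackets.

Computing bounds per retry:
  i=0: D_i=min(100*2^0,400)=100, bounds=[50,100]
  i=1: D_i=min(100*2^1,400)=200, bounds=[100,200]
  i=2: D_i=min(100*2^2,400)=400, bounds=[200,400]
  i=3: D_i=min(100*2^3,400)=400, bounds=[200,400]
  i=4: D_i=min(100*2^4,400)=400, bounds=[200,400]
  i=5: D_i=min(100*2^5,400)=400, bounds=[200,400]
  i=6: D_i=min(100*2^6,400)=400, bounds=[200,400]
  i=7: D_i=min(100*2^7,400)=400, bounds=[200,400]
  i=8: D_i=min(100*2^8,400)=400, bounds=[200,400]
  i=9: D_i=min(100*2^9,400)=400, bounds=[200,400]

Answer: [50,100] [100,200] [200,400] [200,400] [200,400] [200,400] [200,400] [200,400] [200,400] [200,400]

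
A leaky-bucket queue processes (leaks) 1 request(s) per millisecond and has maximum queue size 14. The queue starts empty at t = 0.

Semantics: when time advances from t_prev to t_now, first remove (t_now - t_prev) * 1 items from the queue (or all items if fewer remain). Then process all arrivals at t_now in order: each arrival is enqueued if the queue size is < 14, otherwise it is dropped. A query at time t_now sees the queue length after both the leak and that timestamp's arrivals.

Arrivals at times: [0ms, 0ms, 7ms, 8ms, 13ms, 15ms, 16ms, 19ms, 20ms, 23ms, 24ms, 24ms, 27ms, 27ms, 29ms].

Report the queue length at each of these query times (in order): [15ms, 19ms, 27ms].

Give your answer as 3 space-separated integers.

Queue lengths at query times:
  query t=15ms: backlog = 1
  query t=19ms: backlog = 1
  query t=27ms: backlog = 2

Answer: 1 1 2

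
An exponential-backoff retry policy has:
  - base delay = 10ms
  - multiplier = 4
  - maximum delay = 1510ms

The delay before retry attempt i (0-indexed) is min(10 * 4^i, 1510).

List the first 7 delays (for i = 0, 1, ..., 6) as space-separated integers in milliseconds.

Answer: 10 40 160 640 1510 1510 1510

Derivation:
Computing each delay:
  i=0: min(10*4^0, 1510) = 10
  i=1: min(10*4^1, 1510) = 40
  i=2: min(10*4^2, 1510) = 160
  i=3: min(10*4^3, 1510) = 640
  i=4: min(10*4^4, 1510) = 1510
  i=5: min(10*4^5, 1510) = 1510
  i=6: min(10*4^6, 1510) = 1510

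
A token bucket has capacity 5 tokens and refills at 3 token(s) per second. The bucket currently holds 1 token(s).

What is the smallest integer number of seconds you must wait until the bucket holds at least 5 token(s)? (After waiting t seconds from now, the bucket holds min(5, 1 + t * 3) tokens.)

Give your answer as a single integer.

Need 1 + t * 3 >= 5, so t >= 4/3.
Smallest integer t = ceil(4/3) = 2.

Answer: 2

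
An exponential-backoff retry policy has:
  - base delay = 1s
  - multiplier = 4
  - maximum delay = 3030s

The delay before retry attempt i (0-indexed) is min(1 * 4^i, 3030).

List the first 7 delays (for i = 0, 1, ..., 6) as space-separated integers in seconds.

Computing each delay:
  i=0: min(1*4^0, 3030) = 1
  i=1: min(1*4^1, 3030) = 4
  i=2: min(1*4^2, 3030) = 16
  i=3: min(1*4^3, 3030) = 64
  i=4: min(1*4^4, 3030) = 256
  i=5: min(1*4^5, 3030) = 1024
  i=6: min(1*4^6, 3030) = 3030

Answer: 1 4 16 64 256 1024 3030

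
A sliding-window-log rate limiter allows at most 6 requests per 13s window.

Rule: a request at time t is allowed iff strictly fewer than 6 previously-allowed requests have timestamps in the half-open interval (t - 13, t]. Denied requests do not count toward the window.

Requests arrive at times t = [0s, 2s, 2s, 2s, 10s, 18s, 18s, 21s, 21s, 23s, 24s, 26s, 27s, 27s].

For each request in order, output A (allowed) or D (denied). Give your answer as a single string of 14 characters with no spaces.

Tracking allowed requests in the window:
  req#1 t=0s: ALLOW
  req#2 t=2s: ALLOW
  req#3 t=2s: ALLOW
  req#4 t=2s: ALLOW
  req#5 t=10s: ALLOW
  req#6 t=18s: ALLOW
  req#7 t=18s: ALLOW
  req#8 t=21s: ALLOW
  req#9 t=21s: ALLOW
  req#10 t=23s: ALLOW
  req#11 t=24s: ALLOW
  req#12 t=26s: DENY
  req#13 t=27s: DENY
  req#14 t=27s: DENY

Answer: AAAAAAAAAAADDD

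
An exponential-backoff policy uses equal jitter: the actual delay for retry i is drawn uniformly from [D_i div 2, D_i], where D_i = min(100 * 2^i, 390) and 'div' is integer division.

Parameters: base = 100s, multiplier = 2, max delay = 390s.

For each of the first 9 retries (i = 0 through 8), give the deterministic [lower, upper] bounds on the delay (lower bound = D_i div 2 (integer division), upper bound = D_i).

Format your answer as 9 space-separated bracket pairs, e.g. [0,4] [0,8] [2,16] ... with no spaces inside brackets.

Answer: [50,100] [100,200] [195,390] [195,390] [195,390] [195,390] [195,390] [195,390] [195,390]

Derivation:
Computing bounds per retry:
  i=0: D_i=min(100*2^0,390)=100, bounds=[50,100]
  i=1: D_i=min(100*2^1,390)=200, bounds=[100,200]
  i=2: D_i=min(100*2^2,390)=390, bounds=[195,390]
  i=3: D_i=min(100*2^3,390)=390, bounds=[195,390]
  i=4: D_i=min(100*2^4,390)=390, bounds=[195,390]
  i=5: D_i=min(100*2^5,390)=390, bounds=[195,390]
  i=6: D_i=min(100*2^6,390)=390, bounds=[195,390]
  i=7: D_i=min(100*2^7,390)=390, bounds=[195,390]
  i=8: D_i=min(100*2^8,390)=390, bounds=[195,390]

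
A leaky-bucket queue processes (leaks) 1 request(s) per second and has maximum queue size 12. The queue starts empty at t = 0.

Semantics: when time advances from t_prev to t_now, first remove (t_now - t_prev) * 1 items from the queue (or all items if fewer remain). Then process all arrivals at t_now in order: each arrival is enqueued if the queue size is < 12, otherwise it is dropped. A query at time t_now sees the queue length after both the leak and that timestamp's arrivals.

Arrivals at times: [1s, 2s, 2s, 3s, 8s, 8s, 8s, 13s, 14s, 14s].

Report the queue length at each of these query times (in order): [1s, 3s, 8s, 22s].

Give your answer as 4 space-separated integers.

Queue lengths at query times:
  query t=1s: backlog = 1
  query t=3s: backlog = 2
  query t=8s: backlog = 3
  query t=22s: backlog = 0

Answer: 1 2 3 0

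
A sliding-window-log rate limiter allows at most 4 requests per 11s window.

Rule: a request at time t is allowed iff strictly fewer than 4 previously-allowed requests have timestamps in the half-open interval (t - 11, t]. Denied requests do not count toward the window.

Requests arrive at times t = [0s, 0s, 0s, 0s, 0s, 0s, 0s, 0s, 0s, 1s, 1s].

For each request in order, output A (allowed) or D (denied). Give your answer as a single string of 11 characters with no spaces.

Tracking allowed requests in the window:
  req#1 t=0s: ALLOW
  req#2 t=0s: ALLOW
  req#3 t=0s: ALLOW
  req#4 t=0s: ALLOW
  req#5 t=0s: DENY
  req#6 t=0s: DENY
  req#7 t=0s: DENY
  req#8 t=0s: DENY
  req#9 t=0s: DENY
  req#10 t=1s: DENY
  req#11 t=1s: DENY

Answer: AAAADDDDDDD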